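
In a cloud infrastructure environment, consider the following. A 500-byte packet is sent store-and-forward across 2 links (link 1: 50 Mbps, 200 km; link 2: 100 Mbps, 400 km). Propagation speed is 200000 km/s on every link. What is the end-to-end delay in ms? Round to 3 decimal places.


Packet = 500 bytes = 4000 bits. Store-and-forward: sum (t_trans + t_prop) per link.
Link 1: t_trans = 4000/(50*10^6) s = 0.0800 ms; t_prop = 200/200000 s = 1.0000 ms; subtotal = 1.0800 ms
Link 2: t_trans = 4000/(100*10^6) s = 0.0400 ms; t_prop = 400/200000 s = 2.0000 ms; subtotal = 2.0400 ms
End-to-end = 1.0800 + 2.0400 = 3.1200 ms -> 3.120 ms (3 dp)

3.120


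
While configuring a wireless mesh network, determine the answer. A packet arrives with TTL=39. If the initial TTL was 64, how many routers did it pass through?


Given: initial TTL = 64, received TTL = 39
Hops = initial TTL - received TTL
Hops = 64 - 39 = 25

25


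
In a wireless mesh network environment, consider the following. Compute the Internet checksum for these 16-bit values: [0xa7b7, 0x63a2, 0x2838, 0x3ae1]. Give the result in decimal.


Given words: [0xa7b7, 0x63a2, 0x2838, 0x3ae1]
Step 1: Sum all words
Raw sum = 42935 + 25506 + 10296 + 15073 = 93810
Step 2: Fold carry: (28274 + 1) = 28275
One's complement = ~28275 & 0xFFFF = 37260

37260


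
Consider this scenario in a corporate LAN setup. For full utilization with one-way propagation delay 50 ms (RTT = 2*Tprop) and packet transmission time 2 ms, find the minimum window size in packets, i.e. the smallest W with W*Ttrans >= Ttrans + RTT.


Given: Ttrans = 2 ms, RTT = 100 ms (= 2 * Tprop, Tprop = 50 ms)
Time until first ACK returns = Ttrans + RTT = 2 + 100 = 102 ms
Need W * Ttrans >= Ttrans + RTT  ->  W >= (Ttrans + RTT) / Ttrans
(Ttrans + RTT) / Ttrans = 102 / 2 = 51
W_min = ceil(51) = 51

51


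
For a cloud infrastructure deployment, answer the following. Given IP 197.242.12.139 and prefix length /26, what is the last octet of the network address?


Given: IP = 197.242.12.139, prefix = /26
Subnet mask = 255.255.255.192
Last octet of IP: 139
Last octet of mask: 192
Network last octet = 139 AND 192 = 128

128


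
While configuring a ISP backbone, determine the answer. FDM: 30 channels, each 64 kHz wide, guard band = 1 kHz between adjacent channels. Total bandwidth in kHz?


Given: 30 channels, 64 kHz each, guard = 1 kHz
Channel bandwidth = 30 * 64 = 1920 kHz
Guard bands = 29 gaps * 1 kHz = 29 kHz
Total = 1920 + 29 = 1949 kHz

1949


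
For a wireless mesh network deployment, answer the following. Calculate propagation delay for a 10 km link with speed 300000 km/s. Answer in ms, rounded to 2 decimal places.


Given: distance = 10 km, speed = 300000 km/s
Delay = distance / speed = 10 / 300000 seconds
Delay in ms = 10 * 1000 / 300000
Delay = 0.0333 ms
Rounded to 2 dp = 0.03 ms

0.03


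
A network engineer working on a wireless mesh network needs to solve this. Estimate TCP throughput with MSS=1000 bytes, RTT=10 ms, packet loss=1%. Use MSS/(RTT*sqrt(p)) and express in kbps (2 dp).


Given: MSS = 1000 bytes, RTT = 10 ms, loss = 1%
RTT in seconds = 10 / 1000 = 0.01
Loss rate = 1% = 0.01
sqrt(loss) = sqrt(0.01) = 0.1
Throughput (bytes/s) = 1000 / (0.01 * 0.1) = 1000000.0000
Throughput (kbps) = 1000000.0000 * 8 / 1000 = 8000.000000 -> 8000.00 kbps (2 dp)

8000.00


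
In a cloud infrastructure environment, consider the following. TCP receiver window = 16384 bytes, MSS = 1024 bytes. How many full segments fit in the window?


Given: RWND = 16384 bytes, MSS = 1024 bytes
Full segments = floor(RWND / MSS)
Full segments = floor(16384 / 1024)
Full segments = floor(16.0) = 16

16


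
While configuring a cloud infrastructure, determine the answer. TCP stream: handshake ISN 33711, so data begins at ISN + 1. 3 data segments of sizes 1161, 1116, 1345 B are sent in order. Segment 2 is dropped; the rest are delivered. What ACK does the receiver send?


SYN uses sequence number 33711; first data byte = ISN + 1 = 33712.
Segment 1: SEQ = 33712, len = 1161 B, covers [33712, 34872]
Segment 2: SEQ = 34873, len = 1116 B, covers [34873, 35988] [LOST]
Segment 3: SEQ = 35989, len = 1345 B, covers [35989, 37333]
In-order data received: bytes [33712, 34872] (segments 1..1).
Segment 2 missing -> gap begins at byte 34873; later segments buffered out of order.
Cumulative ACK = next expected in-order byte = 33712 + 1161 = 34873

34873


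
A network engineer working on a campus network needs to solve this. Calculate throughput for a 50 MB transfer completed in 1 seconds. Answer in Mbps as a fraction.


Given: file = 50 MB, time = 1 s
File in Mb = 50 * 8 = 400 Mb
Throughput = 400 / 1 Mbps
Throughput = 400 Mbps

400


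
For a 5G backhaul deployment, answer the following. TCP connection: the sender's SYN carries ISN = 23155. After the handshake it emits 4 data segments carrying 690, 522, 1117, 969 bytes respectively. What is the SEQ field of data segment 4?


The SYN occupies sequence number ISN = 23155, so the first data byte is ISN + 1 = 23156.
SEQ of data segment i = (ISN + 1) + sum of payload sizes of segments 1..i-1.
Segment 1: SEQ = 23156, payload = 690 bytes
Segment 2: SEQ = 23846, payload = 522 bytes
Segment 3: SEQ = 24368, payload = 1117 bytes
Segment 4: SEQ = 25485, payload = 969 bytes
SEQ of segment 4 = 23156 + 690 + 522 + 1117 = 25485

25485


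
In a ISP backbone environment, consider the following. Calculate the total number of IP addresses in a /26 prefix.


Given: CIDR prefix /26
Host bits = 32 - 26 = 6
Total addresses = 2^6 = 64

64


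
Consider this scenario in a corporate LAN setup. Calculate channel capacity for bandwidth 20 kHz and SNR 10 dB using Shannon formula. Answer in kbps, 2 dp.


Given: B = 20 kHz, SNR = 10 dB
SNR linear = 10^(10/10) = 10
1 + SNR = 11
log2(11) = 3.4594316186
C = 20 * 1000 * 3.4594316186 = 69188.6324 bps
C = 69.188632 kbps -> 69.19 kbps (2 dp)

69.19


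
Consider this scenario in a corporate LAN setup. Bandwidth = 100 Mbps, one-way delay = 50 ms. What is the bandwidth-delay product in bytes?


Given: bandwidth = 100 Mbps, delay = 50 ms
BDP in bits = 100 * 10^6 * 50 / 1000
BDP in bits = 5000000
BDP in bytes = 5000000 / 8 = 625000

625000


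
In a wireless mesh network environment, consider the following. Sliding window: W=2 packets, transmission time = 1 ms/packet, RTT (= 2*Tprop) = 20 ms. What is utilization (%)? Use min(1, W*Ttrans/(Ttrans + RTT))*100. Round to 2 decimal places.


Given: W = 2, Ttrans = 1 ms, RTT = 20 ms (= 2 * Tprop, Tprop = 10 ms)
Cycle time = Ttrans + RTT = 1 + 20 = 21 ms (first packet sent until its ACK returns)
W * Ttrans = 2 * 1 = 2 ms of sending per cycle
W * Ttrans / (Ttrans + RTT) = 2 / 21 = 0.095238
U = min(1, 0.095238) = 0.095238
U% = 9.52%

9.52


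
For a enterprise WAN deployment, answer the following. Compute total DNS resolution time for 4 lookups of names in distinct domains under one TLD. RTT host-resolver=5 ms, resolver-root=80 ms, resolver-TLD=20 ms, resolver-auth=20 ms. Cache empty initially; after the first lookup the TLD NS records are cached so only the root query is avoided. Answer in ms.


Lookup 1 (cold cache): local + root + TLD + auth = 5 + 80 + 20 + 20 = 125 ms
Lookups 2..4 (TLD NS cached -> skip root; new domain -> still ask TLD and auth): local + TLD + auth = 5 + 20 + 20 = 45 ms each
Remaining 3 lookups: 3 * 45 = 135 ms
Total = 125 + 135 = 260 ms

260


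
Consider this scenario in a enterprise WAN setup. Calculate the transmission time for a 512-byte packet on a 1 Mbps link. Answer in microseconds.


Given: packet = 512 bytes, bandwidth = 1 Mbps
Packet in bits = 512 * 8 = 4096 bits
Bandwidth = 1 * 10^6 = 1000000 bps
Time = 4096 / 1000000 seconds
Time in us = 4096 * 10^6 / 1000000 = 4096

4096


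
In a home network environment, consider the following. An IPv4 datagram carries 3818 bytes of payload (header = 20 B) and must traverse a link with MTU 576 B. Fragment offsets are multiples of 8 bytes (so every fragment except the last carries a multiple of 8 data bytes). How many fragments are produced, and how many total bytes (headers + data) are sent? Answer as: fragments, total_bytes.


Max data per non-final fragment = floor((MTU - header)/8)*8 = floor((576 - 20)/8)*8 = floor(556/8)*8 = 552 B
Final fragment needs no 8-byte alignment: it can carry up to MTU - header = 556 B
Non-final fragments needed = ceil((payload - 556) / 552) = ceil(3262/552) = ceil(5.9094) = 6
Number of fragments = 6 + 1 = 7
Fragment sizes (data): 6 * 552 B + 506 B (last, 506 <= 556 OK)
Total bytes sent = payload + n_frags * header = 3818 + 7*20 = 3818 + 140 = 3958 B

7, 3958


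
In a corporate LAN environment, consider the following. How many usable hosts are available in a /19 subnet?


Given: subnet mask /19
Host bits = 32 - 19 = 13
Total addresses = 2^13 = 8192
Usable hosts = 8192 - 2 (network + broadcast) = 8190

8190


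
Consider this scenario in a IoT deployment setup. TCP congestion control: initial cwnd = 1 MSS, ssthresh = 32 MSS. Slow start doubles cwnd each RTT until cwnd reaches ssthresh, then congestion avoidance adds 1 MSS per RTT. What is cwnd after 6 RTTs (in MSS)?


RTT 0: cwnd = 1 MSS (initial)
RTT 1: cwnd = 2 MSS (slow start, doubled)
RTT 2: cwnd = 4 MSS (slow start, doubled)
RTT 3: cwnd = 8 MSS (slow start, doubled)
RTT 4: cwnd = 16 MSS (slow start, doubled)
RTT 5: cwnd = 32 MSS (slow start, doubled)
RTT 6: cwnd = 33 MSS (congestion avoidance, +1)

33


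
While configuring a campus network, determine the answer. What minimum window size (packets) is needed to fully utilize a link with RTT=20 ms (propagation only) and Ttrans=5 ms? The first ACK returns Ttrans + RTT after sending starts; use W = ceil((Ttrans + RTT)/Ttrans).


Given: Ttrans = 5 ms, RTT = 20 ms (= 2 * Tprop, Tprop = 10 ms)
Time until first ACK returns = Ttrans + RTT = 5 + 20 = 25 ms
Need W * Ttrans >= Ttrans + RTT  ->  W >= (Ttrans + RTT) / Ttrans
(Ttrans + RTT) / Ttrans = 25 / 5 = 5
W_min = ceil(5) = 5

5


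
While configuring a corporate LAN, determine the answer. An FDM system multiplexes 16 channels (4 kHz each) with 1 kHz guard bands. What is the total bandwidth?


Given: 16 channels, 4 kHz each, guard = 1 kHz
Channel bandwidth = 16 * 4 = 64 kHz
Guard bands = 15 gaps * 1 kHz = 15 kHz
Total = 64 + 15 = 79 kHz

79


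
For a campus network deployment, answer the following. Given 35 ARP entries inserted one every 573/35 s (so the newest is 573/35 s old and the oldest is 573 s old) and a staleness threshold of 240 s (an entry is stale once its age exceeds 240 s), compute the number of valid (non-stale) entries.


Ages are k * 573/35 s for k = 1..35 (spacing = 16.3714 s).
Entry k is valid iff k * 573/35 <= 240 iff k <= 35 * 240 / 573 = 14.6597
n_valid = floor(14.6597) = 14
(n_stale = 35 - 14 = 21)

14


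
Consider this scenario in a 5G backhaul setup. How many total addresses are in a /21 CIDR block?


Given: CIDR prefix /21
Host bits = 32 - 21 = 11
Total addresses = 2^11 = 2048

2048


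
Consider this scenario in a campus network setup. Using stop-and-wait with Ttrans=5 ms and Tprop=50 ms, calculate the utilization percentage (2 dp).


Given: Ttrans = 5 ms, Tprop = 50 ms
RTT = 2 * Tprop = 2 * 50 = 100 ms
U = Ttrans / (Ttrans + RTT)
U = 5 / (5 + 100)
U = 5 / 105 = 0.047619
U% = 4.76%

4.76


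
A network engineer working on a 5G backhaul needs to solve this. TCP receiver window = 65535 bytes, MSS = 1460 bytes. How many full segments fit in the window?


Given: RWND = 65535 bytes, MSS = 1460 bytes
Full segments = floor(RWND / MSS)
Full segments = floor(65535 / 1460)
Full segments = floor(44.887) = 44

44


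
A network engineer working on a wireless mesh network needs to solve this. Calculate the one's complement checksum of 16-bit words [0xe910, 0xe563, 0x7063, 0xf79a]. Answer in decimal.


Given words: [0xe910, 0xe563, 0x7063, 0xf79a]
Step 1: Sum all words
Raw sum = 59664 + 58723 + 28771 + 63386 = 210544
Step 2: Fold carry: (13936 + 3) = 13939
One's complement = ~13939 & 0xFFFF = 51596

51596


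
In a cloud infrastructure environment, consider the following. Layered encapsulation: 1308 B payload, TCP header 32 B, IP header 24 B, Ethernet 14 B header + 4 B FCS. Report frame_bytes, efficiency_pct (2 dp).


TCP segment = 1308 + 32 = 1340 B
IP packet = 1340 + 24 = 1364 B
Ethernet frame = 1364 + 14 + 4 = 1382 B
Efficiency = app / frame = 1308 / 1382 = 0.946454 = 94.6454% -> 94.65% (2 dp)

1382, 94.65


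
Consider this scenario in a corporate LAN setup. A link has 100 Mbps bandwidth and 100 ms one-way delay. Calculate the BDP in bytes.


Given: bandwidth = 100 Mbps, delay = 100 ms
BDP in bits = 100 * 10^6 * 100 / 1000
BDP in bits = 10000000
BDP in bytes = 10000000 / 8 = 1250000

1250000


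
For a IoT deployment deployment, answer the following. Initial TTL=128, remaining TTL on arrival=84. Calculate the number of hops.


Given: initial TTL = 128, received TTL = 84
Hops = initial TTL - received TTL
Hops = 128 - 84 = 44

44


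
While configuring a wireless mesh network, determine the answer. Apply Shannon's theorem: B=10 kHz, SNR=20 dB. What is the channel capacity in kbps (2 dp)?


Given: B = 10 kHz, SNR = 20 dB
SNR linear = 10^(20/10) = 100
1 + SNR = 101
log2(101) = 6.6582114828
C = 10 * 1000 * 6.6582114828 = 66582.1148 bps
C = 66.582115 kbps -> 66.58 kbps (2 dp)

66.58


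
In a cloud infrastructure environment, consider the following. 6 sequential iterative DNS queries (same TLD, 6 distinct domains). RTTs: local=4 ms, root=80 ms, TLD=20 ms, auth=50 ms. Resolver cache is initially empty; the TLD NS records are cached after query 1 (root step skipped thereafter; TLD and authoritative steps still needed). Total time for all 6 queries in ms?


Lookup 1 (cold cache): local + root + TLD + auth = 4 + 80 + 20 + 50 = 154 ms
Lookups 2..6 (TLD NS cached -> skip root; new domain -> still ask TLD and auth): local + TLD + auth = 4 + 20 + 50 = 74 ms each
Remaining 5 lookups: 5 * 74 = 370 ms
Total = 154 + 370 = 524 ms

524


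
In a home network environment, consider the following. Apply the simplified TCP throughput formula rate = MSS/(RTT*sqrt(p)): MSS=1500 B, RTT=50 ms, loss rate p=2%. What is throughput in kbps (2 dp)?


Given: MSS = 1500 bytes, RTT = 50 ms, loss = 2%
RTT in seconds = 50 / 1000 = 0.05
Loss rate = 2% = 0.02
sqrt(loss) = sqrt(0.02) = 0.141421356237
Throughput (bytes/s) = 1500 / (0.05 * 0.141421356237) = 212132.0344
Throughput (kbps) = 212132.0344 * 8 / 1000 = 1697.056275 -> 1697.06 kbps (2 dp)

1697.06


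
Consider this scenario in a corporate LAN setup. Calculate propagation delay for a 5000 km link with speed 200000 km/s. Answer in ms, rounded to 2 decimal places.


Given: distance = 5000 km, speed = 200000 km/s
Delay = distance / speed = 5000 / 200000 seconds
Delay in ms = 5000 * 1000 / 200000
Delay = 25.0000 ms
Rounded to 2 dp = 25.00 ms

25.00


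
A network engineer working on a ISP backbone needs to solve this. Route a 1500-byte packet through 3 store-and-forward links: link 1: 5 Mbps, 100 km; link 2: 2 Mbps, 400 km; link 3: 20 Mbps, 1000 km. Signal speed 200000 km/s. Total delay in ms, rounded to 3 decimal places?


Packet = 1500 bytes = 12000 bits. Store-and-forward: sum (t_trans + t_prop) per link.
Link 1: t_trans = 12000/(5*10^6) s = 2.4000 ms; t_prop = 100/200000 s = 0.5000 ms; subtotal = 2.9000 ms
Link 2: t_trans = 12000/(2*10^6) s = 6.0000 ms; t_prop = 400/200000 s = 2.0000 ms; subtotal = 8.0000 ms
Link 3: t_trans = 12000/(20*10^6) s = 0.6000 ms; t_prop = 1000/200000 s = 5.0000 ms; subtotal = 5.6000 ms
End-to-end = 2.9000 + 8.0000 + 5.6000 = 16.5000 ms -> 16.500 ms (3 dp)

16.500


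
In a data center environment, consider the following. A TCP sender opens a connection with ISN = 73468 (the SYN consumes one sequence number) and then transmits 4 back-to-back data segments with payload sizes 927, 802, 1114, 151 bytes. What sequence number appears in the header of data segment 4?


The SYN occupies sequence number ISN = 73468, so the first data byte is ISN + 1 = 73469.
SEQ of data segment i = (ISN + 1) + sum of payload sizes of segments 1..i-1.
Segment 1: SEQ = 73469, payload = 927 bytes
Segment 2: SEQ = 74396, payload = 802 bytes
Segment 3: SEQ = 75198, payload = 1114 bytes
Segment 4: SEQ = 76312, payload = 151 bytes
SEQ of segment 4 = 73469 + 927 + 802 + 1114 = 76312

76312


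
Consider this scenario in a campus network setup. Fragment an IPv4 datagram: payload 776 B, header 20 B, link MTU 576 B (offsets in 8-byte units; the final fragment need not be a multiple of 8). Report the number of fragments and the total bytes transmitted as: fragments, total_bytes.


Max data per non-final fragment = floor((MTU - header)/8)*8 = floor((576 - 20)/8)*8 = floor(556/8)*8 = 552 B
Final fragment needs no 8-byte alignment: it can carry up to MTU - header = 556 B
Non-final fragments needed = ceil((payload - 556) / 552) = ceil(220/552) = ceil(0.3986) = 1
Number of fragments = 1 + 1 = 2
Fragment sizes (data): 1 * 552 B + 224 B (last, 224 <= 556 OK)
Total bytes sent = payload + n_frags * header = 776 + 2*20 = 776 + 40 = 816 B

2, 816


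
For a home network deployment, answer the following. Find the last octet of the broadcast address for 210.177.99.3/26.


Given: IP = 210.177.99.3, prefix = /26
Host bits = 32 - 26 = 6
Network last octet = 3 AND mask = 0
Host part size = 2^6 - 1 = 63
Broadcast last octet = 0 OR 63 = 63

63


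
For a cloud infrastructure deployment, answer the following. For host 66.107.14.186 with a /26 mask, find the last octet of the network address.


Given: IP = 66.107.14.186, prefix = /26
Subnet mask = 255.255.255.192
Last octet of IP: 186
Last octet of mask: 192
Network last octet = 186 AND 192 = 128

128


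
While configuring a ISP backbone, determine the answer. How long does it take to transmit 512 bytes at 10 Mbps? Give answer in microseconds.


Given: packet = 512 bytes, bandwidth = 10 Mbps
Packet in bits = 512 * 8 = 4096 bits
Bandwidth = 10 * 10^6 = 10000000 bps
Time = 4096 / 10000000 seconds
Time in us = 4096 * 10^6 / 10000000 = 409.6

409.6


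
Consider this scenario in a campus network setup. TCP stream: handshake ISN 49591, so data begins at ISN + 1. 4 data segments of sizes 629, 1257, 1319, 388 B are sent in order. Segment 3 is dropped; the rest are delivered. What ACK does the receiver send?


SYN uses sequence number 49591; first data byte = ISN + 1 = 49592.
Segment 1: SEQ = 49592, len = 629 B, covers [49592, 50220]
Segment 2: SEQ = 50221, len = 1257 B, covers [50221, 51477]
Segment 3: SEQ = 51478, len = 1319 B, covers [51478, 52796] [LOST]
Segment 4: SEQ = 52797, len = 388 B, covers [52797, 53184]
In-order data received: bytes [49592, 51477] (segments 1..2).
Segment 3 missing -> gap begins at byte 51478; later segments buffered out of order.
Cumulative ACK = next expected in-order byte = 49592 + 629 + 1257 = 51478

51478


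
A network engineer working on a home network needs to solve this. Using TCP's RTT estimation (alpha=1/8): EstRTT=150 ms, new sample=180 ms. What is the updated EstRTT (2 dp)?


Given: EstRTT = 150 ms, SampleRTT = 180 ms, alpha = 1/8
New EstRTT = (1 - alpha) * EstRTT + alpha * SampleRTT
(7/8) * 150 = 131.25
(1/8) * 180 = 22.5
New EstRTT = 131.25 + 22.5 = 153.75 ms -> 153.75 ms (2 dp)

153.75


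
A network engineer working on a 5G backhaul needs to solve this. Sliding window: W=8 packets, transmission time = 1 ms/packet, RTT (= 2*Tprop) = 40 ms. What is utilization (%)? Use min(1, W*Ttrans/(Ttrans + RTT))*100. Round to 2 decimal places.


Given: W = 8, Ttrans = 1 ms, RTT = 40 ms (= 2 * Tprop, Tprop = 20 ms)
Cycle time = Ttrans + RTT = 1 + 40 = 41 ms (first packet sent until its ACK returns)
W * Ttrans = 8 * 1 = 8 ms of sending per cycle
W * Ttrans / (Ttrans + RTT) = 8 / 41 = 0.195122
U = min(1, 0.195122) = 0.195122
U% = 19.51%

19.51


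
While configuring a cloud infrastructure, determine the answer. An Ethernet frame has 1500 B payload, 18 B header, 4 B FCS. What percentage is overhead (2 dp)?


Given: payload = 1500 B, header = 18 B, trailer = 4 B
Overhead bytes = header + trailer = 18 + 4 = 22
Total frame = payload + overhead = 1500 + 22 = 1522
Overhead % = 22 / 1522 * 100 = 1.4455% -> 1.45% (2 dp)

1.45


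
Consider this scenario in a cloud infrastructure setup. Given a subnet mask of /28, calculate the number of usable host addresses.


Given: subnet mask /28
Host bits = 32 - 28 = 4
Total addresses = 2^4 = 16
Usable hosts = 16 - 2 (network + broadcast) = 14

14


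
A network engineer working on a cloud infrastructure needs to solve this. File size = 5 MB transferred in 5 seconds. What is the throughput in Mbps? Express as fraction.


Given: file = 5 MB, time = 5 s
File in Mb = 5 * 8 = 40 Mb
Throughput = 40 / 5 Mbps
Throughput = 8 Mbps

8


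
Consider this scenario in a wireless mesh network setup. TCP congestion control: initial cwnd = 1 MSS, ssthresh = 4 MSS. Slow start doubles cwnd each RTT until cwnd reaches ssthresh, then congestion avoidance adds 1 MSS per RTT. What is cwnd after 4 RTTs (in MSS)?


RTT 0: cwnd = 1 MSS (initial)
RTT 1: cwnd = 2 MSS (slow start, doubled)
RTT 2: cwnd = 4 MSS (slow start, doubled)
RTT 3: cwnd = 5 MSS (congestion avoidance, +1)
RTT 4: cwnd = 6 MSS (congestion avoidance, +1)

6


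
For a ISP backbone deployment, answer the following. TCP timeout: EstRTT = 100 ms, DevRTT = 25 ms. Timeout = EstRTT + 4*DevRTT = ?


Given: EstRTT = 100 ms, DevRTT = 25 ms
Timeout = EstRTT + 4 * DevRTT
4 * DevRTT = 4 * 25 = 100
Timeout = 100 + 100 = 200 ms

200


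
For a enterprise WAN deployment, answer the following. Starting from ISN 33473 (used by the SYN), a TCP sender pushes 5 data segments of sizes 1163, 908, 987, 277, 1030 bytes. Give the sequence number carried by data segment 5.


The SYN occupies sequence number ISN = 33473, so the first data byte is ISN + 1 = 33474.
SEQ of data segment i = (ISN + 1) + sum of payload sizes of segments 1..i-1.
Segment 1: SEQ = 33474, payload = 1163 bytes
Segment 2: SEQ = 34637, payload = 908 bytes
Segment 3: SEQ = 35545, payload = 987 bytes
Segment 4: SEQ = 36532, payload = 277 bytes
Segment 5: SEQ = 36809, payload = 1030 bytes
SEQ of segment 5 = 33474 + 1163 + 908 + 987 + 277 = 36809

36809


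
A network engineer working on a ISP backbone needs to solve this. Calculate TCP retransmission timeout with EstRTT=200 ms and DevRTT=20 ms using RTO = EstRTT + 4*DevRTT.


Given: EstRTT = 200 ms, DevRTT = 20 ms
Timeout = EstRTT + 4 * DevRTT
4 * DevRTT = 4 * 20 = 80
Timeout = 200 + 80 = 280 ms

280


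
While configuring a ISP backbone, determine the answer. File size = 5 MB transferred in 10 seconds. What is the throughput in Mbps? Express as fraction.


Given: file = 5 MB, time = 10 s
File in Mb = 5 * 8 = 40 Mb
Throughput = 40 / 10 Mbps
Throughput = 4 Mbps

4


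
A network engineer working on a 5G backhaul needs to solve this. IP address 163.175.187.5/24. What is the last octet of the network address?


Given: IP = 163.175.187.5, prefix = /24
Subnet mask = 255.255.255.0
Last octet of IP: 5
Last octet of mask: 0
Network last octet = 5 AND 0 = 0

0


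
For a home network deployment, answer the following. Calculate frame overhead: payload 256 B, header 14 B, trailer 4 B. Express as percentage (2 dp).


Given: payload = 256 B, header = 14 B, trailer = 4 B
Overhead bytes = header + trailer = 14 + 4 = 18
Total frame = payload + overhead = 256 + 18 = 274
Overhead % = 18 / 274 * 100 = 6.5693% -> 6.57% (2 dp)

6.57


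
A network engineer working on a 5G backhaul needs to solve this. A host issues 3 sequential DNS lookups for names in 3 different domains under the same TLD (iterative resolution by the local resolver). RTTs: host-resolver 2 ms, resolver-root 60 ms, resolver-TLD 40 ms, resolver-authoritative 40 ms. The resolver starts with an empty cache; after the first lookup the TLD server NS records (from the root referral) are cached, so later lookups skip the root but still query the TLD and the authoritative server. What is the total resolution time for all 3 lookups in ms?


Lookup 1 (cold cache): local + root + TLD + auth = 2 + 60 + 40 + 40 = 142 ms
Lookups 2..3 (TLD NS cached -> skip root; new domain -> still ask TLD and auth): local + TLD + auth = 2 + 40 + 40 = 82 ms each
Remaining 2 lookups: 2 * 82 = 164 ms
Total = 142 + 164 = 306 ms

306


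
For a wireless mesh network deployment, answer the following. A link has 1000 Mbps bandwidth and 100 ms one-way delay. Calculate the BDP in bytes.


Given: bandwidth = 1000 Mbps, delay = 100 ms
BDP in bits = 1000 * 10^6 * 100 / 1000
BDP in bits = 100000000
BDP in bytes = 100000000 / 8 = 12500000

12500000


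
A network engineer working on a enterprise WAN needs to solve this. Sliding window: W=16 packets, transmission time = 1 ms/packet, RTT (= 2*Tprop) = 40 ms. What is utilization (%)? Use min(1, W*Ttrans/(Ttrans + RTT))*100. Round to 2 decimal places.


Given: W = 16, Ttrans = 1 ms, RTT = 40 ms (= 2 * Tprop, Tprop = 20 ms)
Cycle time = Ttrans + RTT = 1 + 40 = 41 ms (first packet sent until its ACK returns)
W * Ttrans = 16 * 1 = 16 ms of sending per cycle
W * Ttrans / (Ttrans + RTT) = 16 / 41 = 0.390244
U = min(1, 0.390244) = 0.390244
U% = 39.02%

39.02


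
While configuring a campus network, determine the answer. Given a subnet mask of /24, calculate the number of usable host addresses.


Given: subnet mask /24
Host bits = 32 - 24 = 8
Total addresses = 2^8 = 256
Usable hosts = 256 - 2 (network + broadcast) = 254

254


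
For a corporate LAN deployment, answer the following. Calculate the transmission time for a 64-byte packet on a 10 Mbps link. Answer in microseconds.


Given: packet = 64 bytes, bandwidth = 10 Mbps
Packet in bits = 64 * 8 = 512 bits
Bandwidth = 10 * 10^6 = 10000000 bps
Time = 512 / 10000000 seconds
Time in us = 512 * 10^6 / 10000000 = 51.2

51.2


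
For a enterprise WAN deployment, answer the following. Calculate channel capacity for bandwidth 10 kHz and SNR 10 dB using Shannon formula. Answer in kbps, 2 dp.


Given: B = 10 kHz, SNR = 10 dB
SNR linear = 10^(10/10) = 10
1 + SNR = 11
log2(11) = 3.4594316186
C = 10 * 1000 * 3.4594316186 = 34594.3162 bps
C = 34.594316 kbps -> 34.59 kbps (2 dp)

34.59


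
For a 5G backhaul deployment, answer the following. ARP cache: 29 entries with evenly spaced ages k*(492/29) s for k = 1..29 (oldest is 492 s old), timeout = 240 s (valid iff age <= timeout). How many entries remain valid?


Ages are k * 492/29 s for k = 1..29 (spacing = 16.9655 s).
Entry k is valid iff k * 492/29 <= 240 iff k <= 29 * 240 / 492 = 14.1463
n_valid = floor(14.1463) = 14
(n_stale = 29 - 14 = 15)

14


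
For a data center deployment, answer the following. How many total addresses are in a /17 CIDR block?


Given: CIDR prefix /17
Host bits = 32 - 17 = 15
Total addresses = 2^15 = 32768

32768


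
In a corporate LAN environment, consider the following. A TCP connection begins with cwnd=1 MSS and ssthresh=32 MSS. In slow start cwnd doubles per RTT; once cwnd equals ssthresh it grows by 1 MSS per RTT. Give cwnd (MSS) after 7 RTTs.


RTT 0: cwnd = 1 MSS (initial)
RTT 1: cwnd = 2 MSS (slow start, doubled)
RTT 2: cwnd = 4 MSS (slow start, doubled)
RTT 3: cwnd = 8 MSS (slow start, doubled)
RTT 4: cwnd = 16 MSS (slow start, doubled)
RTT 5: cwnd = 32 MSS (slow start, doubled)
RTT 6: cwnd = 33 MSS (congestion avoidance, +1)
RTT 7: cwnd = 34 MSS (congestion avoidance, +1)

34


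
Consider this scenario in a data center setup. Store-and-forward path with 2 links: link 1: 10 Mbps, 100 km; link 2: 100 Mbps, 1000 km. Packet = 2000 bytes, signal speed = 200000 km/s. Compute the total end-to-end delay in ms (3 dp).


Packet = 2000 bytes = 16000 bits. Store-and-forward: sum (t_trans + t_prop) per link.
Link 1: t_trans = 16000/(10*10^6) s = 1.6000 ms; t_prop = 100/200000 s = 0.5000 ms; subtotal = 2.1000 ms
Link 2: t_trans = 16000/(100*10^6) s = 0.1600 ms; t_prop = 1000/200000 s = 5.0000 ms; subtotal = 5.1600 ms
End-to-end = 2.1000 + 5.1600 = 7.2600 ms -> 7.260 ms (3 dp)

7.260


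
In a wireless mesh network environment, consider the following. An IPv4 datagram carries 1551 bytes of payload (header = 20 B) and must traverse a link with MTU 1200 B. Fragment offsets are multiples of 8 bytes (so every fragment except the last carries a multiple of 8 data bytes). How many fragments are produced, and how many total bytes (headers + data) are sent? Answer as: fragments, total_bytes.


Max data per non-final fragment = floor((MTU - header)/8)*8 = floor((1200 - 20)/8)*8 = floor(1180/8)*8 = 1176 B
Final fragment needs no 8-byte alignment: it can carry up to MTU - header = 1180 B
Non-final fragments needed = ceil((payload - 1180) / 1176) = ceil(371/1176) = ceil(0.3155) = 1
Number of fragments = 1 + 1 = 2
Fragment sizes (data): 1 * 1176 B + 375 B (last, 375 <= 1180 OK)
Total bytes sent = payload + n_frags * header = 1551 + 2*20 = 1551 + 40 = 1591 B

2, 1591


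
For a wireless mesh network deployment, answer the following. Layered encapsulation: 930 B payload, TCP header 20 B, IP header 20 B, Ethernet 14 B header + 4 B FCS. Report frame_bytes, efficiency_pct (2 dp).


TCP segment = 930 + 20 = 950 B
IP packet = 950 + 20 = 970 B
Ethernet frame = 970 + 14 + 4 = 988 B
Efficiency = app / frame = 930 / 988 = 0.941296 = 94.1296% -> 94.13% (2 dp)

988, 94.13


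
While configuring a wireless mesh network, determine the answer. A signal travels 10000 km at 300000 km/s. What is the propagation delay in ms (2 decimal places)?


Given: distance = 10000 km, speed = 300000 km/s
Delay = distance / speed = 10000 / 300000 seconds
Delay in ms = 10000 * 1000 / 300000
Delay = 33.3333 ms
Rounded to 2 dp = 33.33 ms

33.33


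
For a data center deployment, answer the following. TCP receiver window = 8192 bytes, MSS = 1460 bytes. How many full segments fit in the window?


Given: RWND = 8192 bytes, MSS = 1460 bytes
Full segments = floor(RWND / MSS)
Full segments = floor(8192 / 1460)
Full segments = floor(5.611) = 5

5


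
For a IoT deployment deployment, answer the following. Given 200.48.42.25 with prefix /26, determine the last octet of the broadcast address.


Given: IP = 200.48.42.25, prefix = /26
Host bits = 32 - 26 = 6
Network last octet = 25 AND mask = 0
Host part size = 2^6 - 1 = 63
Broadcast last octet = 0 OR 63 = 63

63


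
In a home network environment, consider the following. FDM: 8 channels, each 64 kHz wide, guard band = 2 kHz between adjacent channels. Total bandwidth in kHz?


Given: 8 channels, 64 kHz each, guard = 2 kHz
Channel bandwidth = 8 * 64 = 512 kHz
Guard bands = 7 gaps * 2 kHz = 14 kHz
Total = 512 + 14 = 526 kHz

526


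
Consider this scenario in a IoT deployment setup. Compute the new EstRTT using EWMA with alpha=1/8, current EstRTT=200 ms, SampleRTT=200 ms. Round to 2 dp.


Given: EstRTT = 200 ms, SampleRTT = 200 ms, alpha = 1/8
New EstRTT = (1 - alpha) * EstRTT + alpha * SampleRTT
(7/8) * 200 = 175
(1/8) * 200 = 25
New EstRTT = 175 + 25 = 200 ms -> 200.00 ms (2 dp)

200.00


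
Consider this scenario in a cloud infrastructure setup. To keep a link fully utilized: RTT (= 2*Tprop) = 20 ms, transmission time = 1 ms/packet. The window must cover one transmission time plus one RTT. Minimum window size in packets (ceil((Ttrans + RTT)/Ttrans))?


Given: Ttrans = 1 ms, RTT = 20 ms (= 2 * Tprop, Tprop = 10 ms)
Time until first ACK returns = Ttrans + RTT = 1 + 20 = 21 ms
Need W * Ttrans >= Ttrans + RTT  ->  W >= (Ttrans + RTT) / Ttrans
(Ttrans + RTT) / Ttrans = 21 / 1 = 21
W_min = ceil(21) = 21

21


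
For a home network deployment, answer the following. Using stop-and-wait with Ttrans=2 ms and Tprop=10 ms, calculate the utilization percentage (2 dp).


Given: Ttrans = 2 ms, Tprop = 10 ms
RTT = 2 * Tprop = 2 * 10 = 20 ms
U = Ttrans / (Ttrans + RTT)
U = 2 / (2 + 20)
U = 2 / 22 = 0.090909
U% = 9.09%

9.09


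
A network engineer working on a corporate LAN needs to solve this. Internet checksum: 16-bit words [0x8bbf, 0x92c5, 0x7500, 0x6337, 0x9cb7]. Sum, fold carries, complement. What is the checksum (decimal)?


Given words: [0x8bbf, 0x92c5, 0x7500, 0x6337, 0x9cb7]
Step 1: Sum all words
Raw sum = 35775 + 37573 + 29952 + 25399 + 40119 = 168818
Step 2: Fold carry: (37746 + 2) = 37748
One's complement = ~37748 & 0xFFFF = 27787

27787


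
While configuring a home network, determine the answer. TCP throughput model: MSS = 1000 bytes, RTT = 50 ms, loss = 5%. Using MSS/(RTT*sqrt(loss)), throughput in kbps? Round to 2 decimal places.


Given: MSS = 1000 bytes, RTT = 50 ms, loss = 5%
RTT in seconds = 50 / 1000 = 0.05
Loss rate = 5% = 0.05
sqrt(loss) = sqrt(0.05) = 0.223606797750
Throughput (bytes/s) = 1000 / (0.05 * 0.223606797750) = 89442.7191
Throughput (kbps) = 89442.7191 * 8 / 1000 = 715.541753 -> 715.54 kbps (2 dp)

715.54


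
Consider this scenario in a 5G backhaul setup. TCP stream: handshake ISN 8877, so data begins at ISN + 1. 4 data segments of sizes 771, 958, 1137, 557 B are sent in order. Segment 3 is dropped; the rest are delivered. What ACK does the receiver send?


SYN uses sequence number 8877; first data byte = ISN + 1 = 8878.
Segment 1: SEQ = 8878, len = 771 B, covers [8878, 9648]
Segment 2: SEQ = 9649, len = 958 B, covers [9649, 10606]
Segment 3: SEQ = 10607, len = 1137 B, covers [10607, 11743] [LOST]
Segment 4: SEQ = 11744, len = 557 B, covers [11744, 12300]
In-order data received: bytes [8878, 10606] (segments 1..2).
Segment 3 missing -> gap begins at byte 10607; later segments buffered out of order.
Cumulative ACK = next expected in-order byte = 8878 + 771 + 958 = 10607

10607


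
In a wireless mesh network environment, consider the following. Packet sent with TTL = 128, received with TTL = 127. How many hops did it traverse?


Given: initial TTL = 128, received TTL = 127
Hops = initial TTL - received TTL
Hops = 128 - 127 = 1

1


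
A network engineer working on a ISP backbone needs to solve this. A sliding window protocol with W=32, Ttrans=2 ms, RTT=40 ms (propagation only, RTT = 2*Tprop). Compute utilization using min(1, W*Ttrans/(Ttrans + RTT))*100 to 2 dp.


Given: W = 32, Ttrans = 2 ms, RTT = 40 ms (= 2 * Tprop, Tprop = 20 ms)
Cycle time = Ttrans + RTT = 2 + 40 = 42 ms (first packet sent until its ACK returns)
W * Ttrans = 32 * 2 = 64 ms of sending per cycle
W * Ttrans / (Ttrans + RTT) = 64 / 42 = 1.523810
U = min(1, 1.523810) = 1.000000
U% = 100.00%

100.00


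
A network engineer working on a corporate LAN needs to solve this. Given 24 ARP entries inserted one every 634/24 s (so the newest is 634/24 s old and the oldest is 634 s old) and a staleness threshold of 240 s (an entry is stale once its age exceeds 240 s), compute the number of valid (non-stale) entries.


Ages are k * 634/24 s for k = 1..24 (spacing = 26.4167 s).
Entry k is valid iff k * 634/24 <= 240 iff k <= 24 * 240 / 634 = 9.0852
n_valid = floor(9.0852) = 9
(n_stale = 24 - 9 = 15)

9


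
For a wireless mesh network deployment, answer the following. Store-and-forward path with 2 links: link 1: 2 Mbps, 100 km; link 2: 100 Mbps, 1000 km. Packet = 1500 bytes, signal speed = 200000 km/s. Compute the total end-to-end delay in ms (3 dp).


Packet = 1500 bytes = 12000 bits. Store-and-forward: sum (t_trans + t_prop) per link.
Link 1: t_trans = 12000/(2*10^6) s = 6.0000 ms; t_prop = 100/200000 s = 0.5000 ms; subtotal = 6.5000 ms
Link 2: t_trans = 12000/(100*10^6) s = 0.1200 ms; t_prop = 1000/200000 s = 5.0000 ms; subtotal = 5.1200 ms
End-to-end = 6.5000 + 5.1200 = 11.6200 ms -> 11.620 ms (3 dp)

11.620


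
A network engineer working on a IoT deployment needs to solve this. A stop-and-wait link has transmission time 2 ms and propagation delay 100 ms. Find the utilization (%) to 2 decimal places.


Given: Ttrans = 2 ms, Tprop = 100 ms
RTT = 2 * Tprop = 2 * 100 = 200 ms
U = Ttrans / (Ttrans + RTT)
U = 2 / (2 + 200)
U = 2 / 202 = 0.009901
U% = 0.99%

0.99


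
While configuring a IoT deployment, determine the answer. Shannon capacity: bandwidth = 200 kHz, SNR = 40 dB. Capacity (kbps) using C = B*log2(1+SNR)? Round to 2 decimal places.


Given: B = 200 kHz, SNR = 40 dB
SNR linear = 10^(40/10) = 10000
1 + SNR = 10001
log2(10001) = 13.2878566418
C = 200 * 1000 * 13.2878566418 = 2657571.3284 bps
C = 2657.571328 kbps -> 2657.57 kbps (2 dp)

2657.57


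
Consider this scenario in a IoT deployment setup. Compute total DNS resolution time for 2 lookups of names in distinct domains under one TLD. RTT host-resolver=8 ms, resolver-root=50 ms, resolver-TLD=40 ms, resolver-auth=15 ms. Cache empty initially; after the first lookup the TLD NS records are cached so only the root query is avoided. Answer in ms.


Lookup 1 (cold cache): local + root + TLD + auth = 8 + 50 + 40 + 15 = 113 ms
Lookups 2..2 (TLD NS cached -> skip root; new domain -> still ask TLD and auth): local + TLD + auth = 8 + 40 + 15 = 63 ms each
Remaining 1 lookups: 1 * 63 = 63 ms
Total = 113 + 63 = 176 ms

176


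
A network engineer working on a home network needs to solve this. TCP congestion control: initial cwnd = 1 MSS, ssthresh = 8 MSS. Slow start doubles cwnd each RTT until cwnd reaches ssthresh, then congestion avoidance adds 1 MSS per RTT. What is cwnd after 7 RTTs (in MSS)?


RTT 0: cwnd = 1 MSS (initial)
RTT 1: cwnd = 2 MSS (slow start, doubled)
RTT 2: cwnd = 4 MSS (slow start, doubled)
RTT 3: cwnd = 8 MSS (slow start, doubled)
RTT 4: cwnd = 9 MSS (congestion avoidance, +1)
RTT 5: cwnd = 10 MSS (congestion avoidance, +1)
RTT 6: cwnd = 11 MSS (congestion avoidance, +1)
RTT 7: cwnd = 12 MSS (congestion avoidance, +1)

12


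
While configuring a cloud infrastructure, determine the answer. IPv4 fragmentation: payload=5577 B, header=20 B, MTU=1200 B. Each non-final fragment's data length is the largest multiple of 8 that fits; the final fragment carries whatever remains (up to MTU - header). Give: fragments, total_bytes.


Max data per non-final fragment = floor((MTU - header)/8)*8 = floor((1200 - 20)/8)*8 = floor(1180/8)*8 = 1176 B
Final fragment needs no 8-byte alignment: it can carry up to MTU - header = 1180 B
Non-final fragments needed = ceil((payload - 1180) / 1176) = ceil(4397/1176) = ceil(3.7389) = 4
Number of fragments = 4 + 1 = 5
Fragment sizes (data): 4 * 1176 B + 873 B (last, 873 <= 1180 OK)
Total bytes sent = payload + n_frags * header = 5577 + 5*20 = 5577 + 100 = 5677 B

5, 5677


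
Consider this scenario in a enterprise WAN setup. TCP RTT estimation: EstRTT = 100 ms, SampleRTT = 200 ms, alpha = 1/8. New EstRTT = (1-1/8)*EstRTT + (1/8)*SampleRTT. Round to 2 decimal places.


Given: EstRTT = 100 ms, SampleRTT = 200 ms, alpha = 1/8
New EstRTT = (1 - alpha) * EstRTT + alpha * SampleRTT
(7/8) * 100 = 87.5
(1/8) * 200 = 25
New EstRTT = 87.5 + 25 = 112.5 ms -> 112.50 ms (2 dp)

112.50


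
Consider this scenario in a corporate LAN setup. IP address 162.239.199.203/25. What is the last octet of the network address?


Given: IP = 162.239.199.203, prefix = /25
Subnet mask = 255.255.255.128
Last octet of IP: 203
Last octet of mask: 128
Network last octet = 203 AND 128 = 128

128


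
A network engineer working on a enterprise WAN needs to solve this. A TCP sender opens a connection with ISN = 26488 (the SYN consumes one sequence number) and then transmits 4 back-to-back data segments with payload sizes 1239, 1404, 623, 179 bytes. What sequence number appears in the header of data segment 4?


The SYN occupies sequence number ISN = 26488, so the first data byte is ISN + 1 = 26489.
SEQ of data segment i = (ISN + 1) + sum of payload sizes of segments 1..i-1.
Segment 1: SEQ = 26489, payload = 1239 bytes
Segment 2: SEQ = 27728, payload = 1404 bytes
Segment 3: SEQ = 29132, payload = 623 bytes
Segment 4: SEQ = 29755, payload = 179 bytes
SEQ of segment 4 = 26489 + 1239 + 1404 + 623 = 29755

29755


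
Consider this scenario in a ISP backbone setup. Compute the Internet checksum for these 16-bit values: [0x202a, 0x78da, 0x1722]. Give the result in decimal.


Given words: [0x202a, 0x78da, 0x1722]
Step 1: Sum all words
Raw sum = 8234 + 30938 + 5922 = 45094
One's complement = ~45094 & 0xFFFF = 20441

20441


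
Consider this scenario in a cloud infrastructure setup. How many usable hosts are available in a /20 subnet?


Given: subnet mask /20
Host bits = 32 - 20 = 12
Total addresses = 2^12 = 4096
Usable hosts = 4096 - 2 (network + broadcast) = 4094

4094
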